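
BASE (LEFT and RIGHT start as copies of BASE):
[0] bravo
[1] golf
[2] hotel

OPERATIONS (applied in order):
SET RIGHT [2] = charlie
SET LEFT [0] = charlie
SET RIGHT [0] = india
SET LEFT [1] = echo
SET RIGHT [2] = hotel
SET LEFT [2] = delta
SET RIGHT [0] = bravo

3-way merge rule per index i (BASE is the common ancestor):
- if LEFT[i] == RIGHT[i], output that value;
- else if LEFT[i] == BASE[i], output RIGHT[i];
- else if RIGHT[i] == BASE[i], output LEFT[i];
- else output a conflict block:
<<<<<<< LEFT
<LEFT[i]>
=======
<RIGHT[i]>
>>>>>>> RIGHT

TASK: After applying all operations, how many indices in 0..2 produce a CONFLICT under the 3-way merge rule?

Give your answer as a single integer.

Answer: 0

Derivation:
Final LEFT:  [charlie, echo, delta]
Final RIGHT: [bravo, golf, hotel]
i=0: L=charlie, R=bravo=BASE -> take LEFT -> charlie
i=1: L=echo, R=golf=BASE -> take LEFT -> echo
i=2: L=delta, R=hotel=BASE -> take LEFT -> delta
Conflict count: 0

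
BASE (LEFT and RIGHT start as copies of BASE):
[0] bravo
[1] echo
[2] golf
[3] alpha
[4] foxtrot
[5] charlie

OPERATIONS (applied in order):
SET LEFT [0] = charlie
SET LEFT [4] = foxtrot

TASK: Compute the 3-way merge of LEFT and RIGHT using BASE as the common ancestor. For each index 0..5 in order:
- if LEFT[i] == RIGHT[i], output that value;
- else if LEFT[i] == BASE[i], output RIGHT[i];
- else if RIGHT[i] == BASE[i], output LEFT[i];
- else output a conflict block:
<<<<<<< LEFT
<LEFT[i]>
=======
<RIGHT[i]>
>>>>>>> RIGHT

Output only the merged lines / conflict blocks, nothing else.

Final LEFT:  [charlie, echo, golf, alpha, foxtrot, charlie]
Final RIGHT: [bravo, echo, golf, alpha, foxtrot, charlie]
i=0: L=charlie, R=bravo=BASE -> take LEFT -> charlie
i=1: L=echo R=echo -> agree -> echo
i=2: L=golf R=golf -> agree -> golf
i=3: L=alpha R=alpha -> agree -> alpha
i=4: L=foxtrot R=foxtrot -> agree -> foxtrot
i=5: L=charlie R=charlie -> agree -> charlie

Answer: charlie
echo
golf
alpha
foxtrot
charlie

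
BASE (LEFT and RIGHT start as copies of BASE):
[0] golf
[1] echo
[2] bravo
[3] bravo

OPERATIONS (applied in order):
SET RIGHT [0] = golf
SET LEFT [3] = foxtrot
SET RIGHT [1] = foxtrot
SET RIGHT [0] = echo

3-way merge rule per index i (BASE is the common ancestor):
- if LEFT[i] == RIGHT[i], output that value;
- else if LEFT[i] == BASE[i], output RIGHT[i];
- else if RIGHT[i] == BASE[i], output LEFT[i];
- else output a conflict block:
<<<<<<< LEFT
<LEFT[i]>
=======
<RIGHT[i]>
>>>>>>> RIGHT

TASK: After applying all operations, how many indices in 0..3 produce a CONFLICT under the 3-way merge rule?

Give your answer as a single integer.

Answer: 0

Derivation:
Final LEFT:  [golf, echo, bravo, foxtrot]
Final RIGHT: [echo, foxtrot, bravo, bravo]
i=0: L=golf=BASE, R=echo -> take RIGHT -> echo
i=1: L=echo=BASE, R=foxtrot -> take RIGHT -> foxtrot
i=2: L=bravo R=bravo -> agree -> bravo
i=3: L=foxtrot, R=bravo=BASE -> take LEFT -> foxtrot
Conflict count: 0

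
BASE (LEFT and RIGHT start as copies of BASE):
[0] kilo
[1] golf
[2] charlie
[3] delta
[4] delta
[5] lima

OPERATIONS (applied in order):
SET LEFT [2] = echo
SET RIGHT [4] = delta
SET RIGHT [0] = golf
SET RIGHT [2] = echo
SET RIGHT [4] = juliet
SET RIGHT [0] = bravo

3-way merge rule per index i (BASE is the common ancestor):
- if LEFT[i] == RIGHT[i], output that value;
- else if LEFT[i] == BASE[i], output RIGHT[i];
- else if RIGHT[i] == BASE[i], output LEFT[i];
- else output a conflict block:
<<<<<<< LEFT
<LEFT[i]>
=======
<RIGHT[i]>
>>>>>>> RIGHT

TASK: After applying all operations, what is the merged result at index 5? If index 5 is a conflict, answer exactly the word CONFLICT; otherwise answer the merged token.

Final LEFT:  [kilo, golf, echo, delta, delta, lima]
Final RIGHT: [bravo, golf, echo, delta, juliet, lima]
i=0: L=kilo=BASE, R=bravo -> take RIGHT -> bravo
i=1: L=golf R=golf -> agree -> golf
i=2: L=echo R=echo -> agree -> echo
i=3: L=delta R=delta -> agree -> delta
i=4: L=delta=BASE, R=juliet -> take RIGHT -> juliet
i=5: L=lima R=lima -> agree -> lima
Index 5 -> lima

Answer: lima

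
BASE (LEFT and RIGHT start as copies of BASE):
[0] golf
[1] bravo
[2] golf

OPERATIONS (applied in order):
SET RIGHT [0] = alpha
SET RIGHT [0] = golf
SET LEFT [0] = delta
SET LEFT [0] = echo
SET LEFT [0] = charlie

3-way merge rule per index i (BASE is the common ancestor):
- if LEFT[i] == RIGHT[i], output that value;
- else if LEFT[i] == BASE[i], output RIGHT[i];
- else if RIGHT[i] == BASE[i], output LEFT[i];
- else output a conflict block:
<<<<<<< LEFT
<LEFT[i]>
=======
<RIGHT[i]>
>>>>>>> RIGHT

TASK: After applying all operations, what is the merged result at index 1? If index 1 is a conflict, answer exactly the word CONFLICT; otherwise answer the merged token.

Final LEFT:  [charlie, bravo, golf]
Final RIGHT: [golf, bravo, golf]
i=0: L=charlie, R=golf=BASE -> take LEFT -> charlie
i=1: L=bravo R=bravo -> agree -> bravo
i=2: L=golf R=golf -> agree -> golf
Index 1 -> bravo

Answer: bravo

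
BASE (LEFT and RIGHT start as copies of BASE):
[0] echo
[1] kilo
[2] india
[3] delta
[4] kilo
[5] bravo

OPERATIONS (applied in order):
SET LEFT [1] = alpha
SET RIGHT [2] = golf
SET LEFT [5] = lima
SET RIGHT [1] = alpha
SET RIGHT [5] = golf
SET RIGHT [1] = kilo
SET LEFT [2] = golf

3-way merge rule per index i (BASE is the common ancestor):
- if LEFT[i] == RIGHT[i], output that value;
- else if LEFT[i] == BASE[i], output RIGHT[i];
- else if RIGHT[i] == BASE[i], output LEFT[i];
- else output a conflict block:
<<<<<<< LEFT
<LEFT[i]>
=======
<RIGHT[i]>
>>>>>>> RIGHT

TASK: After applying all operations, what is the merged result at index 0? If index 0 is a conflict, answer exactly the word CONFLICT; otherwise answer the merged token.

Answer: echo

Derivation:
Final LEFT:  [echo, alpha, golf, delta, kilo, lima]
Final RIGHT: [echo, kilo, golf, delta, kilo, golf]
i=0: L=echo R=echo -> agree -> echo
i=1: L=alpha, R=kilo=BASE -> take LEFT -> alpha
i=2: L=golf R=golf -> agree -> golf
i=3: L=delta R=delta -> agree -> delta
i=4: L=kilo R=kilo -> agree -> kilo
i=5: BASE=bravo L=lima R=golf all differ -> CONFLICT
Index 0 -> echo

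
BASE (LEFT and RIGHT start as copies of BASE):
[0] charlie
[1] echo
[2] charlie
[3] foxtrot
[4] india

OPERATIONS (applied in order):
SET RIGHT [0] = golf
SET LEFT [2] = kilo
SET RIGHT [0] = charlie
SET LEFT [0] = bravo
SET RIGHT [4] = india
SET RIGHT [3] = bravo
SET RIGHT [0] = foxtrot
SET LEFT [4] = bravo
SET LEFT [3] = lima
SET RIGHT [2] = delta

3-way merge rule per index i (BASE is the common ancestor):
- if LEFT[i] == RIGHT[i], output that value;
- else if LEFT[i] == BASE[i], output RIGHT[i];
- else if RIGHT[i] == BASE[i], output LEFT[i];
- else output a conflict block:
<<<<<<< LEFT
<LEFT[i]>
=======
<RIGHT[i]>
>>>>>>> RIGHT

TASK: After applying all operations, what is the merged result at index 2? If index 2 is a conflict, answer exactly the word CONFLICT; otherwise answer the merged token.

Final LEFT:  [bravo, echo, kilo, lima, bravo]
Final RIGHT: [foxtrot, echo, delta, bravo, india]
i=0: BASE=charlie L=bravo R=foxtrot all differ -> CONFLICT
i=1: L=echo R=echo -> agree -> echo
i=2: BASE=charlie L=kilo R=delta all differ -> CONFLICT
i=3: BASE=foxtrot L=lima R=bravo all differ -> CONFLICT
i=4: L=bravo, R=india=BASE -> take LEFT -> bravo
Index 2 -> CONFLICT

Answer: CONFLICT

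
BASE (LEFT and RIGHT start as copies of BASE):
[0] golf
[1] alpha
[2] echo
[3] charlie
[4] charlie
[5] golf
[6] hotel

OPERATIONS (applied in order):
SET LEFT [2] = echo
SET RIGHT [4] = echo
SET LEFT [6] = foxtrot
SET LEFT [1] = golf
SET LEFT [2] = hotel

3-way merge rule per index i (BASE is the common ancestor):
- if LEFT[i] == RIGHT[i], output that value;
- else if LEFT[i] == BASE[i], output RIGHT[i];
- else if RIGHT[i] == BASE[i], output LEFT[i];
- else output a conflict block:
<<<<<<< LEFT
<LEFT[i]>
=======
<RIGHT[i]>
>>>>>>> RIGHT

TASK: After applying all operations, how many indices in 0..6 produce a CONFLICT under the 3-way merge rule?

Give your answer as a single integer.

Final LEFT:  [golf, golf, hotel, charlie, charlie, golf, foxtrot]
Final RIGHT: [golf, alpha, echo, charlie, echo, golf, hotel]
i=0: L=golf R=golf -> agree -> golf
i=1: L=golf, R=alpha=BASE -> take LEFT -> golf
i=2: L=hotel, R=echo=BASE -> take LEFT -> hotel
i=3: L=charlie R=charlie -> agree -> charlie
i=4: L=charlie=BASE, R=echo -> take RIGHT -> echo
i=5: L=golf R=golf -> agree -> golf
i=6: L=foxtrot, R=hotel=BASE -> take LEFT -> foxtrot
Conflict count: 0

Answer: 0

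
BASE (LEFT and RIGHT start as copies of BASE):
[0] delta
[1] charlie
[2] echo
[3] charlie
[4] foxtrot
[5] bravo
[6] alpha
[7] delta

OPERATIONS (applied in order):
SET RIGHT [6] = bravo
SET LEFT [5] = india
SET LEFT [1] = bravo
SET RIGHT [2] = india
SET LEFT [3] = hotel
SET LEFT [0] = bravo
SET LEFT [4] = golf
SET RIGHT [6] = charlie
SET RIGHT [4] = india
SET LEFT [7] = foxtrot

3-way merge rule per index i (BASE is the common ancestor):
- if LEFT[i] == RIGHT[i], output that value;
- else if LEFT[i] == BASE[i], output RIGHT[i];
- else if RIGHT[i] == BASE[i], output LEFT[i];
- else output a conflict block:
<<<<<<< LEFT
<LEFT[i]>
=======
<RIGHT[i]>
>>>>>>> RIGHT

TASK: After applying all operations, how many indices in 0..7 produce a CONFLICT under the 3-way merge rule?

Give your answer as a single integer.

Final LEFT:  [bravo, bravo, echo, hotel, golf, india, alpha, foxtrot]
Final RIGHT: [delta, charlie, india, charlie, india, bravo, charlie, delta]
i=0: L=bravo, R=delta=BASE -> take LEFT -> bravo
i=1: L=bravo, R=charlie=BASE -> take LEFT -> bravo
i=2: L=echo=BASE, R=india -> take RIGHT -> india
i=3: L=hotel, R=charlie=BASE -> take LEFT -> hotel
i=4: BASE=foxtrot L=golf R=india all differ -> CONFLICT
i=5: L=india, R=bravo=BASE -> take LEFT -> india
i=6: L=alpha=BASE, R=charlie -> take RIGHT -> charlie
i=7: L=foxtrot, R=delta=BASE -> take LEFT -> foxtrot
Conflict count: 1

Answer: 1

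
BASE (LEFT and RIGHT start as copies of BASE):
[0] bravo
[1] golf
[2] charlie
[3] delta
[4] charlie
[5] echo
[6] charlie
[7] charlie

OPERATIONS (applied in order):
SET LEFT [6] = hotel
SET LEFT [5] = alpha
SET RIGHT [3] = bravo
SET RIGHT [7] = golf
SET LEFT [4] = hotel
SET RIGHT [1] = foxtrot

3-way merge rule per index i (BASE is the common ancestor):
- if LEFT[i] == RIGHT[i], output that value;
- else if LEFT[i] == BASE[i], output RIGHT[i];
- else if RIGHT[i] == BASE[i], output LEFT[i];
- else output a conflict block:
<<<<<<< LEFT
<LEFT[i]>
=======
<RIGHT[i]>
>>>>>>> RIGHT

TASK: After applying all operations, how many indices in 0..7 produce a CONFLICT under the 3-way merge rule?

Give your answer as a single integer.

Answer: 0

Derivation:
Final LEFT:  [bravo, golf, charlie, delta, hotel, alpha, hotel, charlie]
Final RIGHT: [bravo, foxtrot, charlie, bravo, charlie, echo, charlie, golf]
i=0: L=bravo R=bravo -> agree -> bravo
i=1: L=golf=BASE, R=foxtrot -> take RIGHT -> foxtrot
i=2: L=charlie R=charlie -> agree -> charlie
i=3: L=delta=BASE, R=bravo -> take RIGHT -> bravo
i=4: L=hotel, R=charlie=BASE -> take LEFT -> hotel
i=5: L=alpha, R=echo=BASE -> take LEFT -> alpha
i=6: L=hotel, R=charlie=BASE -> take LEFT -> hotel
i=7: L=charlie=BASE, R=golf -> take RIGHT -> golf
Conflict count: 0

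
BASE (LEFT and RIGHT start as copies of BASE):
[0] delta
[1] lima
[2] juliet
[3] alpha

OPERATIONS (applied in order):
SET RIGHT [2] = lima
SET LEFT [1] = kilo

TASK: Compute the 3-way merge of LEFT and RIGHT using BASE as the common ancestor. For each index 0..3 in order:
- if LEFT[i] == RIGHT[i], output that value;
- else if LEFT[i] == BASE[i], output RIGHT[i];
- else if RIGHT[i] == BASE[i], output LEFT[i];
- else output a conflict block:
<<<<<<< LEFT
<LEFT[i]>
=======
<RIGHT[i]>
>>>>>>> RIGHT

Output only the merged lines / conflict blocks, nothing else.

Answer: delta
kilo
lima
alpha

Derivation:
Final LEFT:  [delta, kilo, juliet, alpha]
Final RIGHT: [delta, lima, lima, alpha]
i=0: L=delta R=delta -> agree -> delta
i=1: L=kilo, R=lima=BASE -> take LEFT -> kilo
i=2: L=juliet=BASE, R=lima -> take RIGHT -> lima
i=3: L=alpha R=alpha -> agree -> alpha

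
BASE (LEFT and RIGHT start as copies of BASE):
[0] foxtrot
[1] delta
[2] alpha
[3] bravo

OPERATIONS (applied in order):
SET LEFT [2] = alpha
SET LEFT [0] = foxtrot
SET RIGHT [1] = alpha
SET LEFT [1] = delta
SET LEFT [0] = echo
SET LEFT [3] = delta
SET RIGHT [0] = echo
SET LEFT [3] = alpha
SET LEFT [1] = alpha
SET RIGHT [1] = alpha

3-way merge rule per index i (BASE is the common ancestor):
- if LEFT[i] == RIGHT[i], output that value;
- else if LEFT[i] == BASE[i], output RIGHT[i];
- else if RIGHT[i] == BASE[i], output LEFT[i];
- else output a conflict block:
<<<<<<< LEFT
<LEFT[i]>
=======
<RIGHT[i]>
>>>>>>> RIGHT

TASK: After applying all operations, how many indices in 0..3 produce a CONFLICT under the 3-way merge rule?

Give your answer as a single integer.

Final LEFT:  [echo, alpha, alpha, alpha]
Final RIGHT: [echo, alpha, alpha, bravo]
i=0: L=echo R=echo -> agree -> echo
i=1: L=alpha R=alpha -> agree -> alpha
i=2: L=alpha R=alpha -> agree -> alpha
i=3: L=alpha, R=bravo=BASE -> take LEFT -> alpha
Conflict count: 0

Answer: 0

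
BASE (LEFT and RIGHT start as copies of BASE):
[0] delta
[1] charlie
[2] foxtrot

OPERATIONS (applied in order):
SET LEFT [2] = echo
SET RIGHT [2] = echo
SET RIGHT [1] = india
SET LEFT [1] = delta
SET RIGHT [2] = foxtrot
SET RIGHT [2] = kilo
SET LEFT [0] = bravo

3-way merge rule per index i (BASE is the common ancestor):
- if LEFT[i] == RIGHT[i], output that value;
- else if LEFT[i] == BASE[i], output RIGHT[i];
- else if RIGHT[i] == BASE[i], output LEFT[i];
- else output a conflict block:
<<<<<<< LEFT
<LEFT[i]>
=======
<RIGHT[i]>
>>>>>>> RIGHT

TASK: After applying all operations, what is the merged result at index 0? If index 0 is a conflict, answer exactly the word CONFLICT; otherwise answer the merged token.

Final LEFT:  [bravo, delta, echo]
Final RIGHT: [delta, india, kilo]
i=0: L=bravo, R=delta=BASE -> take LEFT -> bravo
i=1: BASE=charlie L=delta R=india all differ -> CONFLICT
i=2: BASE=foxtrot L=echo R=kilo all differ -> CONFLICT
Index 0 -> bravo

Answer: bravo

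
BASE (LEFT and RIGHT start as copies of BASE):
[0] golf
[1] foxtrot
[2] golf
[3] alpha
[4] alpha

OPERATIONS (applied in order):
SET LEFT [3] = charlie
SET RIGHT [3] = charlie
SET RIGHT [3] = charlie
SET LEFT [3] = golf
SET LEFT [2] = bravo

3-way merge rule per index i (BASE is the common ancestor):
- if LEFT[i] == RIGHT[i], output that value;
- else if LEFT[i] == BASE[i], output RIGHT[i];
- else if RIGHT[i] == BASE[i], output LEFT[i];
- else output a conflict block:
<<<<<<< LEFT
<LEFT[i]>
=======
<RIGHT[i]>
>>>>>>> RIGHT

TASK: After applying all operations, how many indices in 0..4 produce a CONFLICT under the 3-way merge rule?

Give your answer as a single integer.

Answer: 1

Derivation:
Final LEFT:  [golf, foxtrot, bravo, golf, alpha]
Final RIGHT: [golf, foxtrot, golf, charlie, alpha]
i=0: L=golf R=golf -> agree -> golf
i=1: L=foxtrot R=foxtrot -> agree -> foxtrot
i=2: L=bravo, R=golf=BASE -> take LEFT -> bravo
i=3: BASE=alpha L=golf R=charlie all differ -> CONFLICT
i=4: L=alpha R=alpha -> agree -> alpha
Conflict count: 1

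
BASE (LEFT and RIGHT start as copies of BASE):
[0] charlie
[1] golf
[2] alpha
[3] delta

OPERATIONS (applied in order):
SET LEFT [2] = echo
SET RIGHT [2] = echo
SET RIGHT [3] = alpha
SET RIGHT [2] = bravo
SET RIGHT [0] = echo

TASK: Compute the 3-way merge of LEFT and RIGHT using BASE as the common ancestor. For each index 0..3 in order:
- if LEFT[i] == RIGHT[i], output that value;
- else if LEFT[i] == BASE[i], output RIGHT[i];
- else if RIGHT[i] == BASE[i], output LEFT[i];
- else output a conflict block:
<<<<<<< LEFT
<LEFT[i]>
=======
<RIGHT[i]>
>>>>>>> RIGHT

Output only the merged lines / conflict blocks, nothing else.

Answer: echo
golf
<<<<<<< LEFT
echo
=======
bravo
>>>>>>> RIGHT
alpha

Derivation:
Final LEFT:  [charlie, golf, echo, delta]
Final RIGHT: [echo, golf, bravo, alpha]
i=0: L=charlie=BASE, R=echo -> take RIGHT -> echo
i=1: L=golf R=golf -> agree -> golf
i=2: BASE=alpha L=echo R=bravo all differ -> CONFLICT
i=3: L=delta=BASE, R=alpha -> take RIGHT -> alpha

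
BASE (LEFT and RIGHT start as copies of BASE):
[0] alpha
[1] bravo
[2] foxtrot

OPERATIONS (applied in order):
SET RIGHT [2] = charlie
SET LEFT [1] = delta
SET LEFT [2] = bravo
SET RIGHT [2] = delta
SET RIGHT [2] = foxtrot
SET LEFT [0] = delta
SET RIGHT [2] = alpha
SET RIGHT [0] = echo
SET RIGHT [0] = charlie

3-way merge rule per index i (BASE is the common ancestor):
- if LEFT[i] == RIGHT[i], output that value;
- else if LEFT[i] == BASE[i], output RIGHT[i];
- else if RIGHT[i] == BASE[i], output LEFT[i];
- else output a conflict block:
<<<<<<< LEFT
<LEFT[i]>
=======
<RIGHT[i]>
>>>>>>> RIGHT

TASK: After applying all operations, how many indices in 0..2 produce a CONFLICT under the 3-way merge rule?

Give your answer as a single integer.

Final LEFT:  [delta, delta, bravo]
Final RIGHT: [charlie, bravo, alpha]
i=0: BASE=alpha L=delta R=charlie all differ -> CONFLICT
i=1: L=delta, R=bravo=BASE -> take LEFT -> delta
i=2: BASE=foxtrot L=bravo R=alpha all differ -> CONFLICT
Conflict count: 2

Answer: 2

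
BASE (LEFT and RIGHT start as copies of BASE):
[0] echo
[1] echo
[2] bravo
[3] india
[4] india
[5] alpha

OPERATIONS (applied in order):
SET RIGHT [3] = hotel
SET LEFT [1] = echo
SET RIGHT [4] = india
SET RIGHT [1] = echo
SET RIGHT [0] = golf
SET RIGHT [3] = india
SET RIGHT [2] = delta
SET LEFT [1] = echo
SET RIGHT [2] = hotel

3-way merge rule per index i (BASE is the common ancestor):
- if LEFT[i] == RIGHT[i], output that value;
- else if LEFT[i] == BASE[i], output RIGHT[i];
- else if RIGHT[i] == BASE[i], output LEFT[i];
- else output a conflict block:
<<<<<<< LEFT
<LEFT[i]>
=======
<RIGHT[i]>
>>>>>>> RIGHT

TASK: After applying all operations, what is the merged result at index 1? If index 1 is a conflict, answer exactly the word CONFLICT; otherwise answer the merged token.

Answer: echo

Derivation:
Final LEFT:  [echo, echo, bravo, india, india, alpha]
Final RIGHT: [golf, echo, hotel, india, india, alpha]
i=0: L=echo=BASE, R=golf -> take RIGHT -> golf
i=1: L=echo R=echo -> agree -> echo
i=2: L=bravo=BASE, R=hotel -> take RIGHT -> hotel
i=3: L=india R=india -> agree -> india
i=4: L=india R=india -> agree -> india
i=5: L=alpha R=alpha -> agree -> alpha
Index 1 -> echo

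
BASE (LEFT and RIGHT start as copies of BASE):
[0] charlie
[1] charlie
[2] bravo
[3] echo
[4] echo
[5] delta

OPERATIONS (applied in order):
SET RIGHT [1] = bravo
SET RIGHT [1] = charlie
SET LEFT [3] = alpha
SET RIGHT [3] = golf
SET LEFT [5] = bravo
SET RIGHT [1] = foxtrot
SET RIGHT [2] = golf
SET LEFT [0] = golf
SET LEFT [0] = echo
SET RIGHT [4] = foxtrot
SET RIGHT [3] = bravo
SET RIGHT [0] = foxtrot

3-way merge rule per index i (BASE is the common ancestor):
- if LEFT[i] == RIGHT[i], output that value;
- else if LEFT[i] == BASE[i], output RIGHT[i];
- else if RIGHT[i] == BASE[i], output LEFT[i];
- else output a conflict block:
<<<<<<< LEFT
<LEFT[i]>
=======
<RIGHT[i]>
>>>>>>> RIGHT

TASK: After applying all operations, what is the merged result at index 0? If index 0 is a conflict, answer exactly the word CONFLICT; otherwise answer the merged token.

Answer: CONFLICT

Derivation:
Final LEFT:  [echo, charlie, bravo, alpha, echo, bravo]
Final RIGHT: [foxtrot, foxtrot, golf, bravo, foxtrot, delta]
i=0: BASE=charlie L=echo R=foxtrot all differ -> CONFLICT
i=1: L=charlie=BASE, R=foxtrot -> take RIGHT -> foxtrot
i=2: L=bravo=BASE, R=golf -> take RIGHT -> golf
i=3: BASE=echo L=alpha R=bravo all differ -> CONFLICT
i=4: L=echo=BASE, R=foxtrot -> take RIGHT -> foxtrot
i=5: L=bravo, R=delta=BASE -> take LEFT -> bravo
Index 0 -> CONFLICT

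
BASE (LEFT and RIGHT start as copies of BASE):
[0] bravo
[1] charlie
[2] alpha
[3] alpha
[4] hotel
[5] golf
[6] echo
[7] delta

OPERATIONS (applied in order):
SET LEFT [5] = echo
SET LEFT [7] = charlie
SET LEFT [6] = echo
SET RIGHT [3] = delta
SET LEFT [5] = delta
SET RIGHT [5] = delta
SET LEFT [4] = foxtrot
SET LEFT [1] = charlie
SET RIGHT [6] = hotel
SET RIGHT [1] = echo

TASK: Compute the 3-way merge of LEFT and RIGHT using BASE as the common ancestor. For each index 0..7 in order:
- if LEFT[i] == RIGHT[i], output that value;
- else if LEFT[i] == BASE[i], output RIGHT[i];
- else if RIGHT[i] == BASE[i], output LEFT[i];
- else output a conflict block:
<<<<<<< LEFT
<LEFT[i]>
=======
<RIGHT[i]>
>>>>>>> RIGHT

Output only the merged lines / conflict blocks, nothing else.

Final LEFT:  [bravo, charlie, alpha, alpha, foxtrot, delta, echo, charlie]
Final RIGHT: [bravo, echo, alpha, delta, hotel, delta, hotel, delta]
i=0: L=bravo R=bravo -> agree -> bravo
i=1: L=charlie=BASE, R=echo -> take RIGHT -> echo
i=2: L=alpha R=alpha -> agree -> alpha
i=3: L=alpha=BASE, R=delta -> take RIGHT -> delta
i=4: L=foxtrot, R=hotel=BASE -> take LEFT -> foxtrot
i=5: L=delta R=delta -> agree -> delta
i=6: L=echo=BASE, R=hotel -> take RIGHT -> hotel
i=7: L=charlie, R=delta=BASE -> take LEFT -> charlie

Answer: bravo
echo
alpha
delta
foxtrot
delta
hotel
charlie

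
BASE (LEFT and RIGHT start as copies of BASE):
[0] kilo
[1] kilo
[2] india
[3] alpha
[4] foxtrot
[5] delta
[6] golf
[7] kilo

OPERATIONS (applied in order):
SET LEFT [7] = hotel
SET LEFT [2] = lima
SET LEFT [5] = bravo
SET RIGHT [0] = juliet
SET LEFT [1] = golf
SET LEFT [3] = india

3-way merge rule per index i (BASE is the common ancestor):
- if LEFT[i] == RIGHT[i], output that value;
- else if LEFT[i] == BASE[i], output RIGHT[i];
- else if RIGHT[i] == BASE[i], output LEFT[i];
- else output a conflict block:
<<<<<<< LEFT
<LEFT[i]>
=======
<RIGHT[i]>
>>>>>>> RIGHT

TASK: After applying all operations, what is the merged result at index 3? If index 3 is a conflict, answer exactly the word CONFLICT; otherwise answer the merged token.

Answer: india

Derivation:
Final LEFT:  [kilo, golf, lima, india, foxtrot, bravo, golf, hotel]
Final RIGHT: [juliet, kilo, india, alpha, foxtrot, delta, golf, kilo]
i=0: L=kilo=BASE, R=juliet -> take RIGHT -> juliet
i=1: L=golf, R=kilo=BASE -> take LEFT -> golf
i=2: L=lima, R=india=BASE -> take LEFT -> lima
i=3: L=india, R=alpha=BASE -> take LEFT -> india
i=4: L=foxtrot R=foxtrot -> agree -> foxtrot
i=5: L=bravo, R=delta=BASE -> take LEFT -> bravo
i=6: L=golf R=golf -> agree -> golf
i=7: L=hotel, R=kilo=BASE -> take LEFT -> hotel
Index 3 -> india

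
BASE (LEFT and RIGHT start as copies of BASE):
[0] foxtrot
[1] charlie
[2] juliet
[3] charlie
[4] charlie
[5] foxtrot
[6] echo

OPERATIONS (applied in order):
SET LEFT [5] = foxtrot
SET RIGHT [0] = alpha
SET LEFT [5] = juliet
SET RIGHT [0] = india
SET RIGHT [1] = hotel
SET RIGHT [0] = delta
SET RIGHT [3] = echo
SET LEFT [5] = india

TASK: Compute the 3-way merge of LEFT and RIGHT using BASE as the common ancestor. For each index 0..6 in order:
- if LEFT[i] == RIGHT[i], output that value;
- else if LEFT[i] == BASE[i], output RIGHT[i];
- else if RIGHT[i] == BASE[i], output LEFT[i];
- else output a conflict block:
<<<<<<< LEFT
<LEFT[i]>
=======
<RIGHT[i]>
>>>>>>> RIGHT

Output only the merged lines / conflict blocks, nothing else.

Final LEFT:  [foxtrot, charlie, juliet, charlie, charlie, india, echo]
Final RIGHT: [delta, hotel, juliet, echo, charlie, foxtrot, echo]
i=0: L=foxtrot=BASE, R=delta -> take RIGHT -> delta
i=1: L=charlie=BASE, R=hotel -> take RIGHT -> hotel
i=2: L=juliet R=juliet -> agree -> juliet
i=3: L=charlie=BASE, R=echo -> take RIGHT -> echo
i=4: L=charlie R=charlie -> agree -> charlie
i=5: L=india, R=foxtrot=BASE -> take LEFT -> india
i=6: L=echo R=echo -> agree -> echo

Answer: delta
hotel
juliet
echo
charlie
india
echo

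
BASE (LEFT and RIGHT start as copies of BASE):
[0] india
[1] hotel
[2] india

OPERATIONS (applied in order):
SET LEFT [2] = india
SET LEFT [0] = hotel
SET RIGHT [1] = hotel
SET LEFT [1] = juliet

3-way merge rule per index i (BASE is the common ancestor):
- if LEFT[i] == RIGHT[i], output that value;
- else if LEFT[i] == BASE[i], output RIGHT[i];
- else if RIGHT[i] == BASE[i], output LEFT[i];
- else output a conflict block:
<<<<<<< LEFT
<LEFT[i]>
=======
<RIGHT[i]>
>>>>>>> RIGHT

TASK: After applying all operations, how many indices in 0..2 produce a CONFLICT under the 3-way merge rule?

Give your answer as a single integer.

Final LEFT:  [hotel, juliet, india]
Final RIGHT: [india, hotel, india]
i=0: L=hotel, R=india=BASE -> take LEFT -> hotel
i=1: L=juliet, R=hotel=BASE -> take LEFT -> juliet
i=2: L=india R=india -> agree -> india
Conflict count: 0

Answer: 0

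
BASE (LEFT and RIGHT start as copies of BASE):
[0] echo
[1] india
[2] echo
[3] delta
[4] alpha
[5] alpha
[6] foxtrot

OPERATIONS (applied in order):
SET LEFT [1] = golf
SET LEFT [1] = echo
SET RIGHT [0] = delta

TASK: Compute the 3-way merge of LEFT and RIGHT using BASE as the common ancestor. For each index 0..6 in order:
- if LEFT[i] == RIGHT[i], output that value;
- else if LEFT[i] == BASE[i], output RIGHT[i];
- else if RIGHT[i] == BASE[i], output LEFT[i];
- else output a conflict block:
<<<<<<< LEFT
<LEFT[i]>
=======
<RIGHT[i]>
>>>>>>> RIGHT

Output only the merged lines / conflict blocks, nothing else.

Final LEFT:  [echo, echo, echo, delta, alpha, alpha, foxtrot]
Final RIGHT: [delta, india, echo, delta, alpha, alpha, foxtrot]
i=0: L=echo=BASE, R=delta -> take RIGHT -> delta
i=1: L=echo, R=india=BASE -> take LEFT -> echo
i=2: L=echo R=echo -> agree -> echo
i=3: L=delta R=delta -> agree -> delta
i=4: L=alpha R=alpha -> agree -> alpha
i=5: L=alpha R=alpha -> agree -> alpha
i=6: L=foxtrot R=foxtrot -> agree -> foxtrot

Answer: delta
echo
echo
delta
alpha
alpha
foxtrot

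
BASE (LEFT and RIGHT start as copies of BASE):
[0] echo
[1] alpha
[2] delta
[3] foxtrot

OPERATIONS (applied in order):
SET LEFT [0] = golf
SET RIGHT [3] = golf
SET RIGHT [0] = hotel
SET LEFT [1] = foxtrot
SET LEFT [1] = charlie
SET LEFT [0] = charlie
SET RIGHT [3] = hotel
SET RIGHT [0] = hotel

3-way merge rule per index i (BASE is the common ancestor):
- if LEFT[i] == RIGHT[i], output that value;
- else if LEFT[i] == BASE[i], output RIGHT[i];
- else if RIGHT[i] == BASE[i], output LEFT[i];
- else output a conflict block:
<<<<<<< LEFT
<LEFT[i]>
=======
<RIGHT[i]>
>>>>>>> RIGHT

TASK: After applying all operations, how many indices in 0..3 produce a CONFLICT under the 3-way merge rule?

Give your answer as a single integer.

Answer: 1

Derivation:
Final LEFT:  [charlie, charlie, delta, foxtrot]
Final RIGHT: [hotel, alpha, delta, hotel]
i=0: BASE=echo L=charlie R=hotel all differ -> CONFLICT
i=1: L=charlie, R=alpha=BASE -> take LEFT -> charlie
i=2: L=delta R=delta -> agree -> delta
i=3: L=foxtrot=BASE, R=hotel -> take RIGHT -> hotel
Conflict count: 1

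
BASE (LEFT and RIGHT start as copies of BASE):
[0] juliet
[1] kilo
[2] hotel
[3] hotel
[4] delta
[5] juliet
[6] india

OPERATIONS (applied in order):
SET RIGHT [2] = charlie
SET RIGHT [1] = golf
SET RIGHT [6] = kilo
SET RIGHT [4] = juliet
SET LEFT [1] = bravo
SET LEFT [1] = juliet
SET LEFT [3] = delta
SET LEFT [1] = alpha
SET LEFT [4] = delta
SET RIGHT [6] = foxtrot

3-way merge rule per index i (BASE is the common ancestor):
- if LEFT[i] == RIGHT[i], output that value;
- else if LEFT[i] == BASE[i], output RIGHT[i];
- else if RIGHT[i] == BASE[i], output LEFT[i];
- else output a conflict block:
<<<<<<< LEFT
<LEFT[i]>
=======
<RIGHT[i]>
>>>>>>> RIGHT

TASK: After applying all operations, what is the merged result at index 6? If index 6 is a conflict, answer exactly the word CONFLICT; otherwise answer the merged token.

Final LEFT:  [juliet, alpha, hotel, delta, delta, juliet, india]
Final RIGHT: [juliet, golf, charlie, hotel, juliet, juliet, foxtrot]
i=0: L=juliet R=juliet -> agree -> juliet
i=1: BASE=kilo L=alpha R=golf all differ -> CONFLICT
i=2: L=hotel=BASE, R=charlie -> take RIGHT -> charlie
i=3: L=delta, R=hotel=BASE -> take LEFT -> delta
i=4: L=delta=BASE, R=juliet -> take RIGHT -> juliet
i=5: L=juliet R=juliet -> agree -> juliet
i=6: L=india=BASE, R=foxtrot -> take RIGHT -> foxtrot
Index 6 -> foxtrot

Answer: foxtrot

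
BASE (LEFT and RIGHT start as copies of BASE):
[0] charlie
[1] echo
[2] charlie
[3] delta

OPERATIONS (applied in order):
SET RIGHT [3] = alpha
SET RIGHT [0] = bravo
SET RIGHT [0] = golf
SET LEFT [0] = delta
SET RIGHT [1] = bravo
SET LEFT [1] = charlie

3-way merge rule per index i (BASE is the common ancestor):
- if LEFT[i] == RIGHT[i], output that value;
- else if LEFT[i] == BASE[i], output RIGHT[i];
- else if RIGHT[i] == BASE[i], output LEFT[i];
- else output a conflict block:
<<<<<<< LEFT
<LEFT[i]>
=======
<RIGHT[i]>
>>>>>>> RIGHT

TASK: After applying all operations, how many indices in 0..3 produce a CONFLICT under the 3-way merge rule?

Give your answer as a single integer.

Answer: 2

Derivation:
Final LEFT:  [delta, charlie, charlie, delta]
Final RIGHT: [golf, bravo, charlie, alpha]
i=0: BASE=charlie L=delta R=golf all differ -> CONFLICT
i=1: BASE=echo L=charlie R=bravo all differ -> CONFLICT
i=2: L=charlie R=charlie -> agree -> charlie
i=3: L=delta=BASE, R=alpha -> take RIGHT -> alpha
Conflict count: 2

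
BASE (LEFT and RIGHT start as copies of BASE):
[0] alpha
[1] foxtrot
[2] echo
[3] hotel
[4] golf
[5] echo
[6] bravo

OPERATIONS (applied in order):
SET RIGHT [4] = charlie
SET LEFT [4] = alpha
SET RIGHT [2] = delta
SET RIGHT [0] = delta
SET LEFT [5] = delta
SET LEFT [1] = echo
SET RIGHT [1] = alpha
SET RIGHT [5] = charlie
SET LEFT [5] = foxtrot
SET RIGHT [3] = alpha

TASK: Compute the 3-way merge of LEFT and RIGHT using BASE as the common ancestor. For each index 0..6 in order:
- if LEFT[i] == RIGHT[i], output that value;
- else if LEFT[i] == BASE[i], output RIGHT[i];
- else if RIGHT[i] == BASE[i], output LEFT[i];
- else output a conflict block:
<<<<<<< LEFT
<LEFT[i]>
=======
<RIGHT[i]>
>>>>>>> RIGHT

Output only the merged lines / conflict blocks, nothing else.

Final LEFT:  [alpha, echo, echo, hotel, alpha, foxtrot, bravo]
Final RIGHT: [delta, alpha, delta, alpha, charlie, charlie, bravo]
i=0: L=alpha=BASE, R=delta -> take RIGHT -> delta
i=1: BASE=foxtrot L=echo R=alpha all differ -> CONFLICT
i=2: L=echo=BASE, R=delta -> take RIGHT -> delta
i=3: L=hotel=BASE, R=alpha -> take RIGHT -> alpha
i=4: BASE=golf L=alpha R=charlie all differ -> CONFLICT
i=5: BASE=echo L=foxtrot R=charlie all differ -> CONFLICT
i=6: L=bravo R=bravo -> agree -> bravo

Answer: delta
<<<<<<< LEFT
echo
=======
alpha
>>>>>>> RIGHT
delta
alpha
<<<<<<< LEFT
alpha
=======
charlie
>>>>>>> RIGHT
<<<<<<< LEFT
foxtrot
=======
charlie
>>>>>>> RIGHT
bravo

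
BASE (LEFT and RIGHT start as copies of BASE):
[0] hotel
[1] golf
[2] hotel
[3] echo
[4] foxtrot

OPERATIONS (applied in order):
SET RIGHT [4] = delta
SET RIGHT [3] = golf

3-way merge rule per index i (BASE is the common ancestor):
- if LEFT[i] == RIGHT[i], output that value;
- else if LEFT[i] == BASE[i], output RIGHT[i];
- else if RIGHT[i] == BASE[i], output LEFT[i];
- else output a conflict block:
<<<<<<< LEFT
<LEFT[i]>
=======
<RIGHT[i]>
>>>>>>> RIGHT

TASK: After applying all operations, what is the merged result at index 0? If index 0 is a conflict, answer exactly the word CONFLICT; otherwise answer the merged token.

Final LEFT:  [hotel, golf, hotel, echo, foxtrot]
Final RIGHT: [hotel, golf, hotel, golf, delta]
i=0: L=hotel R=hotel -> agree -> hotel
i=1: L=golf R=golf -> agree -> golf
i=2: L=hotel R=hotel -> agree -> hotel
i=3: L=echo=BASE, R=golf -> take RIGHT -> golf
i=4: L=foxtrot=BASE, R=delta -> take RIGHT -> delta
Index 0 -> hotel

Answer: hotel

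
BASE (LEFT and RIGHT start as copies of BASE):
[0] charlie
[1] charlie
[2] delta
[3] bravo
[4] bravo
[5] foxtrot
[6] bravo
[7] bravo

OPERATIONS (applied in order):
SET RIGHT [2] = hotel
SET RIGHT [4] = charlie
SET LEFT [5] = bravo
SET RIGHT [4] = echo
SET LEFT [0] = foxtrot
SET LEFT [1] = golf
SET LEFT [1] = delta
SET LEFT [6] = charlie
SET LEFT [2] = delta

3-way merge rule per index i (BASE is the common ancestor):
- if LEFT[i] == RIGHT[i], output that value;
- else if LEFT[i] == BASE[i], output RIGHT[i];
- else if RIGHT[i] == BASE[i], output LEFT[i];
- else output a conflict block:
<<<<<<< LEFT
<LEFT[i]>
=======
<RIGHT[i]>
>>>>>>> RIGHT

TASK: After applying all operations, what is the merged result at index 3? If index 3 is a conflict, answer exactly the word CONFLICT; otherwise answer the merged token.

Answer: bravo

Derivation:
Final LEFT:  [foxtrot, delta, delta, bravo, bravo, bravo, charlie, bravo]
Final RIGHT: [charlie, charlie, hotel, bravo, echo, foxtrot, bravo, bravo]
i=0: L=foxtrot, R=charlie=BASE -> take LEFT -> foxtrot
i=1: L=delta, R=charlie=BASE -> take LEFT -> delta
i=2: L=delta=BASE, R=hotel -> take RIGHT -> hotel
i=3: L=bravo R=bravo -> agree -> bravo
i=4: L=bravo=BASE, R=echo -> take RIGHT -> echo
i=5: L=bravo, R=foxtrot=BASE -> take LEFT -> bravo
i=6: L=charlie, R=bravo=BASE -> take LEFT -> charlie
i=7: L=bravo R=bravo -> agree -> bravo
Index 3 -> bravo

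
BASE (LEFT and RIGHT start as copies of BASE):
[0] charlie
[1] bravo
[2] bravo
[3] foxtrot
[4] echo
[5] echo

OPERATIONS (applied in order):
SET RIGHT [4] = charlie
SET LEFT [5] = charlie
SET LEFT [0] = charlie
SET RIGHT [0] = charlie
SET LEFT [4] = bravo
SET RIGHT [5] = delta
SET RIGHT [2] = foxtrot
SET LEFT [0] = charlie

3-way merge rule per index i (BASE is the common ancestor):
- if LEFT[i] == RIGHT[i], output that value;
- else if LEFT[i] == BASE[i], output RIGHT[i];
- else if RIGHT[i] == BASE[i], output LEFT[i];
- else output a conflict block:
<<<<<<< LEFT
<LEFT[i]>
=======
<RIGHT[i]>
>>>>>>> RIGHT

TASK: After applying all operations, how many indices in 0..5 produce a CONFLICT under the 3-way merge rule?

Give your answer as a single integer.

Answer: 2

Derivation:
Final LEFT:  [charlie, bravo, bravo, foxtrot, bravo, charlie]
Final RIGHT: [charlie, bravo, foxtrot, foxtrot, charlie, delta]
i=0: L=charlie R=charlie -> agree -> charlie
i=1: L=bravo R=bravo -> agree -> bravo
i=2: L=bravo=BASE, R=foxtrot -> take RIGHT -> foxtrot
i=3: L=foxtrot R=foxtrot -> agree -> foxtrot
i=4: BASE=echo L=bravo R=charlie all differ -> CONFLICT
i=5: BASE=echo L=charlie R=delta all differ -> CONFLICT
Conflict count: 2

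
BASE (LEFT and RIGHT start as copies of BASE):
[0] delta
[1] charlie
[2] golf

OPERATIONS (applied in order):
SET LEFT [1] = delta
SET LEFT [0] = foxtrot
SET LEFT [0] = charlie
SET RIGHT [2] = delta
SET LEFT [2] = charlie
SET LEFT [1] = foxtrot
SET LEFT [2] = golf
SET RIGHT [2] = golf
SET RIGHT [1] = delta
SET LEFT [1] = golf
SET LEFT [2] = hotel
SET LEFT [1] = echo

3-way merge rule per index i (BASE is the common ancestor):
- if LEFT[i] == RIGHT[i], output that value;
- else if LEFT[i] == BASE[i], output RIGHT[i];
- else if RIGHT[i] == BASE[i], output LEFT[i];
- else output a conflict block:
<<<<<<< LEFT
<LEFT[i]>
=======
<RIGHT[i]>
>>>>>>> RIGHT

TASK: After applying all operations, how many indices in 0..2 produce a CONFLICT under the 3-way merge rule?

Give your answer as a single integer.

Answer: 1

Derivation:
Final LEFT:  [charlie, echo, hotel]
Final RIGHT: [delta, delta, golf]
i=0: L=charlie, R=delta=BASE -> take LEFT -> charlie
i=1: BASE=charlie L=echo R=delta all differ -> CONFLICT
i=2: L=hotel, R=golf=BASE -> take LEFT -> hotel
Conflict count: 1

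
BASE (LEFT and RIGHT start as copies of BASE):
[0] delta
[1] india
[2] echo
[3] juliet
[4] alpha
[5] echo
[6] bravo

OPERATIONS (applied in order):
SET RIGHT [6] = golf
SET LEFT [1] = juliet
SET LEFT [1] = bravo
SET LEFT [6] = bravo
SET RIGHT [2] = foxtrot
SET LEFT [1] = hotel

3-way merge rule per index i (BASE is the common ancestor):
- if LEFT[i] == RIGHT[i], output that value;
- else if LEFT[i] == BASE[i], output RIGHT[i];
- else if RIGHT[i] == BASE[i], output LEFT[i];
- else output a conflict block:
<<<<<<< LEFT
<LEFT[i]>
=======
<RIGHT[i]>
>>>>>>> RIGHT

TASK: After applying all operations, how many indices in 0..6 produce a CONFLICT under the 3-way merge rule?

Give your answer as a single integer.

Final LEFT:  [delta, hotel, echo, juliet, alpha, echo, bravo]
Final RIGHT: [delta, india, foxtrot, juliet, alpha, echo, golf]
i=0: L=delta R=delta -> agree -> delta
i=1: L=hotel, R=india=BASE -> take LEFT -> hotel
i=2: L=echo=BASE, R=foxtrot -> take RIGHT -> foxtrot
i=3: L=juliet R=juliet -> agree -> juliet
i=4: L=alpha R=alpha -> agree -> alpha
i=5: L=echo R=echo -> agree -> echo
i=6: L=bravo=BASE, R=golf -> take RIGHT -> golf
Conflict count: 0

Answer: 0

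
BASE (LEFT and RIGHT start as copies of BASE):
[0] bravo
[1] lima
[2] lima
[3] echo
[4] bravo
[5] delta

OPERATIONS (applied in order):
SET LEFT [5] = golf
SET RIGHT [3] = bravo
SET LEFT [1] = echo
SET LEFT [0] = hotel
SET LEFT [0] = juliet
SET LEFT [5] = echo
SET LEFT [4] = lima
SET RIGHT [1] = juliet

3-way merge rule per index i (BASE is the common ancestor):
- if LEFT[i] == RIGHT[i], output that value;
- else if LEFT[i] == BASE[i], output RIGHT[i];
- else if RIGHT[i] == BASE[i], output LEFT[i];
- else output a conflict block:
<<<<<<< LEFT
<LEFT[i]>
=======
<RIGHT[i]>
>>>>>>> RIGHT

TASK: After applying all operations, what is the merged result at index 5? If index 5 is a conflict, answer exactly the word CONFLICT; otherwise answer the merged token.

Final LEFT:  [juliet, echo, lima, echo, lima, echo]
Final RIGHT: [bravo, juliet, lima, bravo, bravo, delta]
i=0: L=juliet, R=bravo=BASE -> take LEFT -> juliet
i=1: BASE=lima L=echo R=juliet all differ -> CONFLICT
i=2: L=lima R=lima -> agree -> lima
i=3: L=echo=BASE, R=bravo -> take RIGHT -> bravo
i=4: L=lima, R=bravo=BASE -> take LEFT -> lima
i=5: L=echo, R=delta=BASE -> take LEFT -> echo
Index 5 -> echo

Answer: echo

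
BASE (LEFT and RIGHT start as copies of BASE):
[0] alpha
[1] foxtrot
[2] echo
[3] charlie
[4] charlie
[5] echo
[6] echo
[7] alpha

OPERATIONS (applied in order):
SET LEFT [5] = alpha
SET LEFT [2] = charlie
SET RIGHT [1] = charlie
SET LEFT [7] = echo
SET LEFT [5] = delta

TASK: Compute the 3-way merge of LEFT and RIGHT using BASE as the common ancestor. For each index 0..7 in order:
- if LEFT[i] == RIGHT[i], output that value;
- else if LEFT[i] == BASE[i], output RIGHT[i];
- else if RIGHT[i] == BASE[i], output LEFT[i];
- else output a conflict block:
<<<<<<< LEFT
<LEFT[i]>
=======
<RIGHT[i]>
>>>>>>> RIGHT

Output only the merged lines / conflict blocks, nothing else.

Answer: alpha
charlie
charlie
charlie
charlie
delta
echo
echo

Derivation:
Final LEFT:  [alpha, foxtrot, charlie, charlie, charlie, delta, echo, echo]
Final RIGHT: [alpha, charlie, echo, charlie, charlie, echo, echo, alpha]
i=0: L=alpha R=alpha -> agree -> alpha
i=1: L=foxtrot=BASE, R=charlie -> take RIGHT -> charlie
i=2: L=charlie, R=echo=BASE -> take LEFT -> charlie
i=3: L=charlie R=charlie -> agree -> charlie
i=4: L=charlie R=charlie -> agree -> charlie
i=5: L=delta, R=echo=BASE -> take LEFT -> delta
i=6: L=echo R=echo -> agree -> echo
i=7: L=echo, R=alpha=BASE -> take LEFT -> echo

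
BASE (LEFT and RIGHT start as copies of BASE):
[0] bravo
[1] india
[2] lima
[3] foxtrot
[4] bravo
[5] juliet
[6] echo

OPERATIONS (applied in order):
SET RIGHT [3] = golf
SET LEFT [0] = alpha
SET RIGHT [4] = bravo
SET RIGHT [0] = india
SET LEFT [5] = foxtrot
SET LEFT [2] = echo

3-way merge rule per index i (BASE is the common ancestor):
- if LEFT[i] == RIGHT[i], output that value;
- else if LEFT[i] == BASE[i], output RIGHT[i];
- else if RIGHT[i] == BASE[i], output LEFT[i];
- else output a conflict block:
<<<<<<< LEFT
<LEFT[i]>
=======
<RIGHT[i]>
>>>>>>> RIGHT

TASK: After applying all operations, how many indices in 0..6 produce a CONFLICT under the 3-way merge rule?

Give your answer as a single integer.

Answer: 1

Derivation:
Final LEFT:  [alpha, india, echo, foxtrot, bravo, foxtrot, echo]
Final RIGHT: [india, india, lima, golf, bravo, juliet, echo]
i=0: BASE=bravo L=alpha R=india all differ -> CONFLICT
i=1: L=india R=india -> agree -> india
i=2: L=echo, R=lima=BASE -> take LEFT -> echo
i=3: L=foxtrot=BASE, R=golf -> take RIGHT -> golf
i=4: L=bravo R=bravo -> agree -> bravo
i=5: L=foxtrot, R=juliet=BASE -> take LEFT -> foxtrot
i=6: L=echo R=echo -> agree -> echo
Conflict count: 1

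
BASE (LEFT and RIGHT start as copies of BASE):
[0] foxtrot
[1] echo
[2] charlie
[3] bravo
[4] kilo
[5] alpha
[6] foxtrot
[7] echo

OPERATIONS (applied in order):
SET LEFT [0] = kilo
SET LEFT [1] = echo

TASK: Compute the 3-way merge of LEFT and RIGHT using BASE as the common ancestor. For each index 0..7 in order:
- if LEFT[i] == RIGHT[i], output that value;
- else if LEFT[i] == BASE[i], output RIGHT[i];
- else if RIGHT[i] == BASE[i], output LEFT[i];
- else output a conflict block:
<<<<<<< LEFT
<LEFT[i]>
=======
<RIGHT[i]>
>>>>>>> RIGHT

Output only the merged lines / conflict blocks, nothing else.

Final LEFT:  [kilo, echo, charlie, bravo, kilo, alpha, foxtrot, echo]
Final RIGHT: [foxtrot, echo, charlie, bravo, kilo, alpha, foxtrot, echo]
i=0: L=kilo, R=foxtrot=BASE -> take LEFT -> kilo
i=1: L=echo R=echo -> agree -> echo
i=2: L=charlie R=charlie -> agree -> charlie
i=3: L=bravo R=bravo -> agree -> bravo
i=4: L=kilo R=kilo -> agree -> kilo
i=5: L=alpha R=alpha -> agree -> alpha
i=6: L=foxtrot R=foxtrot -> agree -> foxtrot
i=7: L=echo R=echo -> agree -> echo

Answer: kilo
echo
charlie
bravo
kilo
alpha
foxtrot
echo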